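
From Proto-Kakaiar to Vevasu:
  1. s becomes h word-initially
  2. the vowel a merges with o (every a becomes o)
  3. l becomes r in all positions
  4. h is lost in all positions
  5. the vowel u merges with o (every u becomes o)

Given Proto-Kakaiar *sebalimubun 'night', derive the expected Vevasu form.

eborimobon

Vevasu: start from *sebalimubun.
  rule 1 (debuccalisation): sebalimubun → hebalimubun
  rule 2 (vowel merger): hebalimubun → hebolimubun
  rule 3 (unconditioned shift): hebolimubun → heborimubun
  rule 4 (h-loss): heborimubun → eborimubun
  rule 5 (vowel merger): eborimubun → eborimobon
  ⇒ Vevasu eborimobon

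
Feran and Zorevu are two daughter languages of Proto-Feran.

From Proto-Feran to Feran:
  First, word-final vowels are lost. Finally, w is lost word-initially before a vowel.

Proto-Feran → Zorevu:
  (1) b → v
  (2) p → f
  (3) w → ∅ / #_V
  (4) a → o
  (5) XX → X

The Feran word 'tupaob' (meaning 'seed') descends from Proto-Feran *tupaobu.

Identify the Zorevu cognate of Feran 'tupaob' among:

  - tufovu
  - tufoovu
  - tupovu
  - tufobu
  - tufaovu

Zorevu: start from *tupaobu.
  rule 1 (unconditioned shift): tupaobu → tupaovu
  rule 2 (unconditioned shift): tupaovu → tufaovu
  rule 3: no change — tufaovu
  rule 4 (vowel merger): tufaovu → tufoovu
  rule 5 (degemination): tufoovu → tufovu
  ⇒ Zorevu tufovu
The other candidates each miss or misapply at least one Zorevu change.

tufovu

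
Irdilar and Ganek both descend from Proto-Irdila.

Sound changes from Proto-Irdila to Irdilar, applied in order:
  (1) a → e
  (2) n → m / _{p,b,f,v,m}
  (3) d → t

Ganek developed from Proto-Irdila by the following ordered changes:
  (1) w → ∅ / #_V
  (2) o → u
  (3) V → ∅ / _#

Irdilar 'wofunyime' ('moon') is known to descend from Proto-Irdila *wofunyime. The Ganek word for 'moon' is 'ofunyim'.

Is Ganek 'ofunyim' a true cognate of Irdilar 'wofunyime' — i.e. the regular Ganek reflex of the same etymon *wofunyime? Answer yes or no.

Derive the expected Ganek reflex of *wofunyime:
Ganek: start from *wofunyime.
  rule 1 (glide loss): wofunyime → ofunyime
  rule 2 (vowel merger): ofunyime → ufunyime
  rule 3 (apocope): ufunyime → ufunyim
  ⇒ Ganek ufunyim
The regular Ganek reflex would be 'ufunyim', but the attested form is 'ofunyim'. The correspondence is irregular, so they are not cognates (the Ganek form has a different source).

no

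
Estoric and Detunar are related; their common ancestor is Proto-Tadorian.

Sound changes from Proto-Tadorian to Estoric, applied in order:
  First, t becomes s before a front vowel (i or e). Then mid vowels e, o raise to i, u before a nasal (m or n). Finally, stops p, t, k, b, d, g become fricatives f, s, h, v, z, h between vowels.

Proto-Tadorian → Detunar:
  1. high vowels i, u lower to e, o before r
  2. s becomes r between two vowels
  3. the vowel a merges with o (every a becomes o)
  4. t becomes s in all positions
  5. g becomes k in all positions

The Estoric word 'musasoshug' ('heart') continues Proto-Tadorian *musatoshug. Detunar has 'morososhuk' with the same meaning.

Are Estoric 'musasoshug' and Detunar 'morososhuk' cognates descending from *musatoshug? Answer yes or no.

no

Derive the expected Detunar reflex of *musatoshug:
Detunar: start from *musatoshug.
  rule 1: no change — musatoshug
  rule 2 (rhotacism): musatoshug → muratoshug
  rule 3 (vowel merger): muratoshug → murotoshug
  rule 4 (unconditioned shift): murotoshug → murososhug
  rule 5 (unconditioned shift): murososhug → murososhuk
  ⇒ Detunar murososhuk
The regular Detunar reflex would be 'murososhuk', but the attested form is 'morososhuk'. The correspondence is irregular, so they are not cognates (the Detunar form has a different source).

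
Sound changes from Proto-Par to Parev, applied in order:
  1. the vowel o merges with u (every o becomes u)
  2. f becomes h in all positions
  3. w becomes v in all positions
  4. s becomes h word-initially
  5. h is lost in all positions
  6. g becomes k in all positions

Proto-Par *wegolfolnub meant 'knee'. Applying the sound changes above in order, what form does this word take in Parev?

vekululnub

Parev: *wegolfolnub > wegulfulnub > wegulhulnub > vegulhulnub > vegululnub > vekululnub  (by vowel merger, unconditioned shift, unconditioned shift, h-loss, unconditioned shift)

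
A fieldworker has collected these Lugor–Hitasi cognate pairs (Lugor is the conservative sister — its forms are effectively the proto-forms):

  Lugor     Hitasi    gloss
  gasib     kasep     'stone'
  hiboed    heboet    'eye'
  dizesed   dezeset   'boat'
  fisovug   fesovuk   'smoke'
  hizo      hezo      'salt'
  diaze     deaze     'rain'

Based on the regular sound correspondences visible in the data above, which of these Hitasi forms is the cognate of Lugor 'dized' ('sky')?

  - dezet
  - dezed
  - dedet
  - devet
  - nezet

dezet

dizesed ~ dezeset, fisovug ~ fesovuk — Lugor i corresponds to Hitasi e after a consonant, before a consonant other than r, m, n, p, b, f, v.
hiboed ~ heboet, dizesed ~ dezeset — Lugor d corresponds to Hitasi t word-finally.
Applying these to Lugor 'dized':
  dized → dezed   (i→e after a consonant, before a consonant other than r, m, n, p, b, f, v)
  dezed → dezet   (d→t word-finally)
So the Hitasi cognate is 'dezet'.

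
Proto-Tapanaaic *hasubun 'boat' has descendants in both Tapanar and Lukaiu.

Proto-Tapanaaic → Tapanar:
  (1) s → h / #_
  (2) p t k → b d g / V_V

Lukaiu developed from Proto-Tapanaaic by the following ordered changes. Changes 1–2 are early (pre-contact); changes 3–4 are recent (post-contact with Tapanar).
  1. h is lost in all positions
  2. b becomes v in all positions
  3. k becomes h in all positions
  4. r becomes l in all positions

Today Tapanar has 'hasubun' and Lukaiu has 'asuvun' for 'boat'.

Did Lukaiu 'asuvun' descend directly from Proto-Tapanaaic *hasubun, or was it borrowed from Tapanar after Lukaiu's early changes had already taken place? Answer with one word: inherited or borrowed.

inherited

If inherited, *hasubun would pass through all of Lukaiu's changes:
Lukaiu: *hasubun
  hasubun → asubun   [h-loss]
  asubun → asuvun   [unconditioned shift]
  asuvun (rule 3 does not apply)
  asuvun (rule 4 does not apply)
  giving Lukaiu asuvun.
If borrowed from Tapanar 'hasubun' after the early changes, it would undergo only the recent ones:
  rule 3 (unconditioned shift): no change (hasubun)
  rule 4 (unconditioned shift): no change (hasubun)
  ⇒ as a loan: hasubun
Lukaiu 'asuvun' matches the inherited outcome exactly, so it is an inherited cognate, not a loan.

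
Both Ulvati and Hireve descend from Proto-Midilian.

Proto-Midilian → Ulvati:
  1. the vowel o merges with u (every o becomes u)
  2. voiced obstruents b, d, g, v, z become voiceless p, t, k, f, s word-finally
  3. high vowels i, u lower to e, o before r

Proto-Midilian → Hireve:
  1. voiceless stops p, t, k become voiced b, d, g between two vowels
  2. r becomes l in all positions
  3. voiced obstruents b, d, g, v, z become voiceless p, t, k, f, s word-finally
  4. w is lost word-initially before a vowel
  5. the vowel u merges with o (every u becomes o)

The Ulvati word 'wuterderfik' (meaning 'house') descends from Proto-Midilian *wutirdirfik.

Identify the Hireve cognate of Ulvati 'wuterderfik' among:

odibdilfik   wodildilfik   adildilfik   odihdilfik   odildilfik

odildilfik

Hireve: *wutirdirfik
  wutirdirfik → wudirdirfik   [intervocalic voicing]
  wudirdirfik → wudildilfik   [unconditioned shift]
  wudildilfik (rule 3 does not apply)
  wudildilfik → udildilfik   [glide loss]
  udildilfik → odildilfik   [vowel merger]
  giving Hireve odildilfik.
Among the options, 'odildilfik' alone shows every Hireve change applied in order.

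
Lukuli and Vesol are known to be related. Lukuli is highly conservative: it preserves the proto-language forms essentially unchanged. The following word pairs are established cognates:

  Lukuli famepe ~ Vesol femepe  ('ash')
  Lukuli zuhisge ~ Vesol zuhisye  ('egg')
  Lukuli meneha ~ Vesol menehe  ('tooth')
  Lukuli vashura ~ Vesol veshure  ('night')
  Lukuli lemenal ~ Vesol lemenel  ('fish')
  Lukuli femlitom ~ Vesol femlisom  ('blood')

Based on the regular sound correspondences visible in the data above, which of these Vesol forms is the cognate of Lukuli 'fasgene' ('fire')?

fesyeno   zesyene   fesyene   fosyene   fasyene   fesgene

vashura ~ veshure, lemenal ~ lemenel — Lukuli a corresponds to Vesol e after a consonant, before a consonant other than r, m, n, p, b, f, v.
zuhisge ~ zuhisye — Lukuli g corresponds to Vesol y after a consonant, before a front vowel.
Applying these to Lukuli 'fasgene':
  fasgene → fesgene   (a→e after a consonant, before a consonant other than r, m, n, p, b, f, v)
  fesgene → fesyene   (g→y after a consonant, before a front vowel)
So the Vesol cognate is 'fesyene'.

fesyene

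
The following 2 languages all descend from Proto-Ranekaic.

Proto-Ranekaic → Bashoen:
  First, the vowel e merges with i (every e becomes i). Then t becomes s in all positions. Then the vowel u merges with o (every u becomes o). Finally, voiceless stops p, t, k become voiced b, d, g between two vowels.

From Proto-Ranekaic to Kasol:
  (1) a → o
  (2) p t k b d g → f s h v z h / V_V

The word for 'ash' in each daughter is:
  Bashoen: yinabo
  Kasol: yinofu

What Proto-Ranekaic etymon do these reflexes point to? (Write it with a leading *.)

*yinapu

Position 5: Bashoen has b, Kasol has f. Taking the neighbouring segments as reconstructed: Bashoen b could go back to *p or *b; Kasol f could go back to *p or *f — the one source consistent with every daughter is *p.
Position 6: Bashoen has o, Kasol has u. Kasol preserves u here (none of its changes turn any other segment into u), so the proto-segment is *u.
Position 4: Bashoen has a, Kasol has o. Bashoen preserves a here (none of its changes turn any other segment into a), so the proto-segment is *a.
The remaining positions agree across the daughters. Check the candidate against every language:
Bashoen: *yinapu
  yinapu (rule 1 does not apply)
  yinapu (rule 2 does not apply)
  yinapu → yinapo   [vowel merger]
  yinapo → yinabo   [intervocalic voicing]
  giving Bashoen yinabo.
Kasol: *yinapu
  yinapu → yinopu   [vowel merger]
  yinopu → yinofu   [intervocalic lenition]
  giving Kasol yinofu.
Only *yinapu yields all of Bashoen yinabo, Kasol yinofu.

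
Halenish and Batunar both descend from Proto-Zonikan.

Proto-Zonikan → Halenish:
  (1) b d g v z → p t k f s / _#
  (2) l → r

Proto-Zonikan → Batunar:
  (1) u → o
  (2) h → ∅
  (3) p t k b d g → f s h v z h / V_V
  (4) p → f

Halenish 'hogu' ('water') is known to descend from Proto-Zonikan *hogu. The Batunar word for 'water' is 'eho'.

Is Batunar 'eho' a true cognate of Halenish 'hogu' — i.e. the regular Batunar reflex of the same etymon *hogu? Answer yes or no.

no

Derive the expected Batunar reflex of *hogu:
Batunar: *hogu
  hogu → hogo   [vowel merger]
  hogo → ogo   [h-loss]
  ogo → oho   [intervocalic lenition]
  oho (rule 4 does not apply)
  giving Batunar oho.
The regular Batunar reflex would be 'oho', but the attested form is 'eho'. The correspondence is irregular, so they are not cognates (the Batunar form has a different source).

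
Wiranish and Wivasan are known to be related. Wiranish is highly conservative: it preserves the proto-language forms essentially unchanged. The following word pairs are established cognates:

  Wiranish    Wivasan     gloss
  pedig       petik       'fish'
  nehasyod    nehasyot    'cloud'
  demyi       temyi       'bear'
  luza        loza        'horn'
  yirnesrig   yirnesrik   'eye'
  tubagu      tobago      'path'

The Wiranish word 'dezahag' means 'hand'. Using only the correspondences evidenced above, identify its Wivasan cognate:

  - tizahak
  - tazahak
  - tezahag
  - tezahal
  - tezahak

tezahak

demyi ~ temyi — Wiranish d corresponds to Wivasan t word-initially before a front vowel.
pedig ~ petik, yirnesrig ~ yirnesrik — Wiranish g corresponds to Wivasan k word-finally.
Applying these to Wiranish 'dezahag':
  dezahag → tezahag   (d→t word-initially before a front vowel)
  tezahag → tezahak   (g→k word-finally)
So the Wivasan cognate is 'tezahak'.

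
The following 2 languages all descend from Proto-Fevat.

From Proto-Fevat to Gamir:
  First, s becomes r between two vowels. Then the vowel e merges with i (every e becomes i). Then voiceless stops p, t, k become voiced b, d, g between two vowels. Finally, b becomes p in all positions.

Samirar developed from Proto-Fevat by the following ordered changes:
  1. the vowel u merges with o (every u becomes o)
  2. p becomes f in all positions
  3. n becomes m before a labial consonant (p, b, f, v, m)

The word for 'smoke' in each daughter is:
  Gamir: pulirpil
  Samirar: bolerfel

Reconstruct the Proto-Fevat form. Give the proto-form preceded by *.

*bulerpel

Position 6: Gamir has p, Samirar has f. Taking the neighbouring segments as reconstructed: Gamir p could go back to *p or *b; Samirar f could go back to *p or *f — the one source consistent with every daughter is *p.
Position 4: Gamir has i, Samirar has e. Samirar preserves e here (none of its changes turn any other segment into e), so the proto-segment is *e.
Position 2: Gamir has u, Samirar has o. Gamir preserves u here (none of its changes turn any other segment into u), so the proto-segment is *u.
Verify the candidate proto-form against each daughter:
Gamir: start from *bulerpel.
  rule 1: no change — bulerpel
  rule 2 (vowel merger): bulerpel → bulirpil
  rule 3: no change — bulirpil
  rule 4 (unconditioned shift): bulirpil → pulirpil
  ⇒ Gamir pulirpil
Samirar: start from *bulerpel.
  rule 1 (vowel merger): bulerpel → bolerpel
  rule 2 (unconditioned shift): bolerpel → bolerfel
  rule 3: no change — bolerfel
  ⇒ Samirar bolerfel
No other proto-form is consistent with every reflex, so the reconstruction is *bulerpel.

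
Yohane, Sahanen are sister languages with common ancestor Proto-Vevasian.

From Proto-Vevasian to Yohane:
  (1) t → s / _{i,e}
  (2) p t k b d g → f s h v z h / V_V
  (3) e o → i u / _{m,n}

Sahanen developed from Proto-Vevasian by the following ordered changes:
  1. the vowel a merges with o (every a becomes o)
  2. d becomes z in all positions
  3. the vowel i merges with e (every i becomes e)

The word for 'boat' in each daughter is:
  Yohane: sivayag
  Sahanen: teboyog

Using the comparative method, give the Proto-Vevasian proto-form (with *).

Position 4: Yohane has a, Sahanen has o. Yohane preserves a here (none of its changes turn any other segment into a), so the proto-segment is *a.
Position 6: Yohane has a, Sahanen has o. Yohane preserves a here (none of its changes turn any other segment into a), so the proto-segment is *a.
Position 1: Yohane has s, Sahanen has t. Sahanen preserves t here (none of its changes turn any other segment into t), so the proto-segment is *t.
Verify the candidate proto-form against each daughter:
Yohane: *tibayag > sibayag > sivayag  (by palatalisation, intervocalic lenition)
Sahanen: *tibayag
  tibayag → tiboyog   [vowel merger]
  tiboyog (rule 2 does not apply)
  tiboyog → teboyog   [vowel merger]
  giving Sahanen teboyog.
Only *tibayag yields all of Yohane sivayag, Sahanen teboyog.

*tibayag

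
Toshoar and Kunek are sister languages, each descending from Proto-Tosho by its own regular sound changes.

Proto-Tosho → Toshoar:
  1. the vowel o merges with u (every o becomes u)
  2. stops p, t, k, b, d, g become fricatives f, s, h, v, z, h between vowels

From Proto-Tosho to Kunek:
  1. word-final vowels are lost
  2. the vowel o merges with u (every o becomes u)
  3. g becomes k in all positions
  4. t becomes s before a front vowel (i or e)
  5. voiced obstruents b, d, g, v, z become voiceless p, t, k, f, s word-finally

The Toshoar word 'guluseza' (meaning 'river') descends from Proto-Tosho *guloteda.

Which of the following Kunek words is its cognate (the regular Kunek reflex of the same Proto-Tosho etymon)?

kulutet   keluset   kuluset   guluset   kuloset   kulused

Kunek: start from *guloteda.
  rule 1 (apocope): guloteda → guloted
  rule 2 (vowel merger): guloted → guluted
  rule 3 (unconditioned shift): guluted → kuluted
  rule 4 (palatalisation): kuluted → kulused
  rule 5 (final devoicing): kulused → kuluset
  ⇒ Kunek kuluset
Among the options, 'kuluset' alone shows every Kunek change applied in order.

kuluset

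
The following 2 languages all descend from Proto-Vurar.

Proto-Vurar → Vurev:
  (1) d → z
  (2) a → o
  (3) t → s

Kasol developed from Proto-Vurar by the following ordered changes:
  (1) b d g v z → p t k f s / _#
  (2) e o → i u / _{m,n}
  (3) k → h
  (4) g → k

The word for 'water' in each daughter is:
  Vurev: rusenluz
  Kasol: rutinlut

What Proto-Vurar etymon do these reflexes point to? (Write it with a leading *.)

Position 8: Vurev has z, Kasol has t. Taking the neighbouring segments as reconstructed: Vurev z could go back to *d or *z; Kasol t could go back to *t or *d — the one source consistent with every daughter is *d.
Position 4: Vurev has e, Kasol has i. Vurev preserves e here (none of its changes turn any other segment into e), so the proto-segment is *e.
Position 3: Vurev has s, Kasol has t. Taking the neighbouring segments as reconstructed: Vurev s could go back to *t or *s; Kasol t can only go back to *t — the one source consistent with every daughter is *t.
This points to *rutenlud. Verify forward in each daughter:
Vurev: start from *rutenlud.
  rule 1 (unconditioned shift): rutenlud → rutenluz
  rule 2: no change — rutenluz
  rule 3 (unconditioned shift): rutenluz → rusenluz
  ⇒ Vurev rusenluz
Kasol: *rutenlud > rutenlut > rutinlut  (by final devoicing, pre-nasal raising)
No other proto-form is consistent with every reflex, so the reconstruction is *rutenlud.

*rutenlud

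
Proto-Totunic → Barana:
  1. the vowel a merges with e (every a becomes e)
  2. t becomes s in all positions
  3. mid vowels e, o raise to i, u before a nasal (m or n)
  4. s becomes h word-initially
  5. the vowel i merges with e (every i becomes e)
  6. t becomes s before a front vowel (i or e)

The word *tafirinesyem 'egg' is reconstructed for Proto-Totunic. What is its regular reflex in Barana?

heferenesyem

Barana: *tafirinesyem > tefirinesyem > sefirinesyem > sefirinesyim > hefirinesyim > heferenesyem  (by vowel merger, unconditioned shift, pre-nasal raising, debuccalisation, vowel merger)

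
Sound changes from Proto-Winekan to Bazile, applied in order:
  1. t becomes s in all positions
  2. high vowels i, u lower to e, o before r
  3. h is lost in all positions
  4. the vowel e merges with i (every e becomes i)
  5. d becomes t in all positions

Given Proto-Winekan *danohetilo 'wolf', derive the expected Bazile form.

Bazile: start from *danohetilo.
  rule 1 (unconditioned shift): danohetilo → danohesilo
  rule 2: no change — danohesilo
  rule 3 (h-loss): danohesilo → danoesilo
  rule 4 (vowel merger): danoesilo → danoisilo
  rule 5 (unconditioned shift): danoisilo → tanoisilo
  ⇒ Bazile tanoisilo

tanoisilo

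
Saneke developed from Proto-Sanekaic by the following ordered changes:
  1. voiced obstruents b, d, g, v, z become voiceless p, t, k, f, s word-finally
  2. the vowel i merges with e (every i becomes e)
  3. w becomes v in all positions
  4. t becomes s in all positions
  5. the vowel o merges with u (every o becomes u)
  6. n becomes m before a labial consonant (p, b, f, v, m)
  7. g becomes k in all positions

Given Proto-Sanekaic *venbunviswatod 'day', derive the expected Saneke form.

vembumvesvasus

Saneke: *venbunviswatod
  venbunviswatod → venbunviswatot   [final devoicing]
  venbunviswatot → venbunveswatot   [vowel merger]
  venbunveswatot → venbunvesvatot   [unconditioned shift]
  venbunvesvatot → venbunvesvasos   [unconditioned shift]
  venbunvesvasos → venbunvesvasus   [vowel merger]
  venbunvesvasus → vembumvesvasus   [nasal place assimilation]
  vembumvesvasus (rule 7 does not apply)
  giving Saneke vembumvesvasus.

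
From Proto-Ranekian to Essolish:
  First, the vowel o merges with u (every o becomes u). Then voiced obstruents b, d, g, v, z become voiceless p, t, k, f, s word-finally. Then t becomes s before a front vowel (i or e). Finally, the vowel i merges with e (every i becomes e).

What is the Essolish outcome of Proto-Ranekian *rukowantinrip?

Essolish: start from *rukowantinrip.
  rule 1 (vowel merger): rukowantinrip → rukuwantinrip
  rule 2: no change — rukuwantinrip
  rule 3 (palatalisation): rukuwantinrip → rukuwansinrip
  rule 4 (vowel merger): rukuwansinrip → rukuwansenrep
  ⇒ Essolish rukuwansenrep

rukuwansenrep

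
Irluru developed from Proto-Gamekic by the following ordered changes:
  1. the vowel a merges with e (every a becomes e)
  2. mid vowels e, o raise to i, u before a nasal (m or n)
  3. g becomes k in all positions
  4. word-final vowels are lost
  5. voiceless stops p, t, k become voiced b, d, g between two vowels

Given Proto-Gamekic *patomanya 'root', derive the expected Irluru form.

Irluru: start from *patomanya.
  rule 1 (vowel merger): patomanya → petomenye
  rule 2 (pre-nasal raising): petomenye → petuminye
  rule 3: no change — petuminye
  rule 4 (apocope): petuminye → petuminy
  rule 5 (intervocalic voicing): petuminy → peduminy
  ⇒ Irluru peduminy

peduminy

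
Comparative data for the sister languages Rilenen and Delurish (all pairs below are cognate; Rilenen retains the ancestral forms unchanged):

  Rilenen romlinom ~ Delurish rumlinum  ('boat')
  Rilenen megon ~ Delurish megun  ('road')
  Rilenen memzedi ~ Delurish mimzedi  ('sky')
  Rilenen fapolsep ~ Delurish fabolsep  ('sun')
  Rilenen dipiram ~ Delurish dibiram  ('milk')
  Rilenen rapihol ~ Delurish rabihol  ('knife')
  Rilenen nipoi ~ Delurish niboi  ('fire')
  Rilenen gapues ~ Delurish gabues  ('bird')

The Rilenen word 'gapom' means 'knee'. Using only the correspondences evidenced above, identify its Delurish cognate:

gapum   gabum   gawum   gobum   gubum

gabum

fapolsep ~ fabolsep, nipoi ~ niboi — Rilenen p corresponds to Delurish b between vowels (before a back vowel).
romlinom ~ rumlinum — Rilenen o corresponds to Delurish u after a consonant, before a nasal.
Applying these to Rilenen 'gapom':
  gapom → gabom   (p→b between vowels (before a back vowel))
  gabom → gabum   (o→u after a consonant, before a nasal)
So the Delurish cognate is 'gabum'.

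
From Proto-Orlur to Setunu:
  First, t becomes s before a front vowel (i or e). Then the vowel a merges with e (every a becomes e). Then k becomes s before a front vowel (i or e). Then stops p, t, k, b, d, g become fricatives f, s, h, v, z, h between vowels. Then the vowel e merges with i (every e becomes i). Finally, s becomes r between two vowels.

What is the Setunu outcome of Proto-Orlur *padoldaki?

Setunu: *padoldaki > pedoldeki > pedoldesi > pezoldesi > pizoldisi > pizoldiri  (by vowel merger, palatalisation, intervocalic lenition, vowel merger, rhotacism)

pizoldiri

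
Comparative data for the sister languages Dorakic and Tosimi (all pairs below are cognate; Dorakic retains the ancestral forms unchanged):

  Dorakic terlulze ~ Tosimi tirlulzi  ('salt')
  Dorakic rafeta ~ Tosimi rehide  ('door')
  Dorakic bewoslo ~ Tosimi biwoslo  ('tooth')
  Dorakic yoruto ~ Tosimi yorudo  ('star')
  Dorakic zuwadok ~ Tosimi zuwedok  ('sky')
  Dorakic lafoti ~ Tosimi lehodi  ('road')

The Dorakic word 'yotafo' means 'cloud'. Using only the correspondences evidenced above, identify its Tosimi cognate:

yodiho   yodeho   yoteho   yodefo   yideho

rafeta ~ rehide — Dorakic t corresponds to Tosimi d between vowels (before a back vowel).
rafeta ~ rehide, lafoti ~ lehodi — Dorakic a corresponds to Tosimi e after a consonant, before a labial obstruent.
lafoti ~ lehodi — Dorakic f corresponds to Tosimi h between vowels (before a back vowel).
Applying these to Dorakic 'yotafo':
  yotafo → yodafo   (t→d between vowels (before a back vowel))
  yodafo → yodefo   (a→e after a consonant, before a labial obstruent)
  yodefo → yodeho   (f→h between vowels (before a back vowel))
So the Tosimi cognate is 'yodeho'.

yodeho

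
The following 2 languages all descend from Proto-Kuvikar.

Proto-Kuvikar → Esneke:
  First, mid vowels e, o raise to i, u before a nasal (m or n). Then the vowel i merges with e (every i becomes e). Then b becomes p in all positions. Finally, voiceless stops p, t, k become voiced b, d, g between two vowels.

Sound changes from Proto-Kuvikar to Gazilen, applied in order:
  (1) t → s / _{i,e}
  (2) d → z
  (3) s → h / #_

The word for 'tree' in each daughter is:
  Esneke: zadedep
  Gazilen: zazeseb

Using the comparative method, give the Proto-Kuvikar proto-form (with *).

*zadeteb

Position 3: Esneke has d, Gazilen has z. Taking the neighbouring segments as reconstructed: Esneke d could go back to *t or *d; Gazilen z could go back to *d or *z — the one source consistent with every daughter is *d.
Position 7: Esneke has p, Gazilen has b. Gazilen preserves b here (none of its changes turn any other segment into b), so the proto-segment is *b.
Verify the candidate proto-form against each daughter:
Esneke: *zadeteb > zadetep > zadedep  (by unconditioned shift, intervocalic voicing)
Gazilen: start from *zadeteb.
  rule 1 (palatalisation): zadeteb → zadeseb
  rule 2 (unconditioned shift): zadeseb → zazeseb
  rule 3: no change — zazeseb
  ⇒ Gazilen zazeseb
*zadeteb is the unique common source.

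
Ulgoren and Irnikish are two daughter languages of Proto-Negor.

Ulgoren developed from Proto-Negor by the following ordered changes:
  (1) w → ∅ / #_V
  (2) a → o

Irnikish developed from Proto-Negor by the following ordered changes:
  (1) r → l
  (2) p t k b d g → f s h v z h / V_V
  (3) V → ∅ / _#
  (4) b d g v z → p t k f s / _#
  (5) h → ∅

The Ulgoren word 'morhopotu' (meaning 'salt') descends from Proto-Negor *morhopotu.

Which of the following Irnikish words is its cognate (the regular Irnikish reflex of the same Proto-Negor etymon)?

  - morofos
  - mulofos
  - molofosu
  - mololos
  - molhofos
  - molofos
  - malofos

molofos

Irnikish: *morhopotu > molhopotu > molhofosu > molhofos > molofos  (by unconditioned shift, intervocalic lenition, apocope, h-loss)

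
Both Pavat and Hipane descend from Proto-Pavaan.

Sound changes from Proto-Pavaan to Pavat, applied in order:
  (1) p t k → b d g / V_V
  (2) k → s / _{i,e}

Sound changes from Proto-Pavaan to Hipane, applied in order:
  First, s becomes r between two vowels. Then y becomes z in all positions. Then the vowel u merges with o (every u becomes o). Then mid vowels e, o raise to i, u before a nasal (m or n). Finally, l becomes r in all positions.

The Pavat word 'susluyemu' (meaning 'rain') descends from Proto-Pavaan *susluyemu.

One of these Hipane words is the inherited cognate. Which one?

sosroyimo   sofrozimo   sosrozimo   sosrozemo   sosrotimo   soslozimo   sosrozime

Hipane: *susluyemu
  susluyemu (rule 1 does not apply)
  susluyemu → susluzemu   [unconditioned shift]
  susluzemu → soslozemo   [vowel merger]
  soslozemo → soslozimo   [pre-nasal raising]
  soslozimo → sosrozimo   [unconditioned shift]
  giving Hipane sosrozimo.
Only 'sosrozimo' matches the regular Hipane development of *susluyemu.

sosrozimo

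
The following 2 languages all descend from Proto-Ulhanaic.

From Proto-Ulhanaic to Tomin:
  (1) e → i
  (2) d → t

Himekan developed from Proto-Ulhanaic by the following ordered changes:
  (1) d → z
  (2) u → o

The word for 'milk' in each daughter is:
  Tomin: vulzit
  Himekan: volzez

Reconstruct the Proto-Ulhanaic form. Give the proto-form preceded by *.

*vulzed

Position 5: Tomin has i, Himekan has e. Himekan preserves e here (none of its changes turn any other segment into e), so the proto-segment is *e.
Position 2: Tomin has u, Himekan has o. Tomin preserves u here (none of its changes turn any other segment into u), so the proto-segment is *u.
Continuing position by position gives *vulzed; check it forward:
Tomin: *vulzed
  vulzed → vulzid   [vowel merger]
  vulzid → vulzit   [unconditioned shift]
  giving Tomin vulzit.
Himekan: start from *vulzed.
  rule 1 (unconditioned shift): vulzed → vulzez
  rule 2 (vowel merger): vulzez → volzez
  ⇒ Himekan volzez
*vulzed is the unique common source.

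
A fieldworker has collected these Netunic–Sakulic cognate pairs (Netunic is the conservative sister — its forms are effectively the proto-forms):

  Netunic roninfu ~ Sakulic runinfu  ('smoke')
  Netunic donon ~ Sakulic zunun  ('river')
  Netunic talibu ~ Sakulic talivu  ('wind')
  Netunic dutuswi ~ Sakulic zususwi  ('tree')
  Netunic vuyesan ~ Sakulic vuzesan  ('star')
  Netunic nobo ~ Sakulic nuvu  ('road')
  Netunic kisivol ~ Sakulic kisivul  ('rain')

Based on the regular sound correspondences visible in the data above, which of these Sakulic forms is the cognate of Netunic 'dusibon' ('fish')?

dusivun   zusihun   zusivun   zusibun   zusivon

dutuswi ~ zususwi — Netunic d corresponds to Sakulic z word-initially before a back vowel.
nobo ~ nuvu — Netunic b corresponds to Sakulic v between vowels (before a back vowel).
roninfu ~ runinfu, donon ~ zunun — Netunic o corresponds to Sakulic u after a consonant, before a nasal.
Applying these to Netunic 'dusibon':
  dusibon → zusibon   (d→z word-initially before a back vowel)
  zusibon → zusivon   (b→v between vowels (before a back vowel))
  zusivon → zusivun   (o→u after a consonant, before a nasal)
So the Sakulic cognate is 'zusivun'.

zusivun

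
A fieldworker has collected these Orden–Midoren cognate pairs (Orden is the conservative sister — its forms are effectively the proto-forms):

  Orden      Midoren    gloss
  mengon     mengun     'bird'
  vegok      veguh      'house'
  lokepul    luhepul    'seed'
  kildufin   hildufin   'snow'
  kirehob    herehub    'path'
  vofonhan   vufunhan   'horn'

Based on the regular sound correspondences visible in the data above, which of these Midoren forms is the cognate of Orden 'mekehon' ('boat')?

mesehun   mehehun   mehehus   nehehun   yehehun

mehehun

lokepul ~ luhepul — Orden k corresponds to Midoren h between vowels (before a front vowel).
mengon ~ mengun, vofonhan ~ vufunhan — Orden o corresponds to Midoren u after a consonant, before a nasal.
Applying these to Orden 'mekehon':
  mekehon → mehehon   (k→h between vowels (before a front vowel))
  mehehon → mehehun   (o→u after a consonant, before a nasal)
So the Midoren cognate is 'mehehun'.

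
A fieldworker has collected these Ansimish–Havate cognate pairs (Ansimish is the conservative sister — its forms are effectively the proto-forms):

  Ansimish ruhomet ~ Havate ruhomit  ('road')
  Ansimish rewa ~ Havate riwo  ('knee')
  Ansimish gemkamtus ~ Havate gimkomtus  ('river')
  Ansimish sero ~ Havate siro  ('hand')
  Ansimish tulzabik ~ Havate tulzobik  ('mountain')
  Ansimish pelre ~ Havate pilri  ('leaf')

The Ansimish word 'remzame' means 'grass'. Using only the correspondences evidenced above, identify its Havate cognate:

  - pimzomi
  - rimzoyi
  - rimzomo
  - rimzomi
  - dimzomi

rimzomi

gemkamtus ~ gimkomtus — Ansimish e corresponds to Havate i after a consonant, before a nasal.
gemkamtus ~ gimkomtus — Ansimish a corresponds to Havate o after a consonant, before a nasal.
pelre ~ pilri — Ansimish e corresponds to Havate i word-finally.
Applying these to Ansimish 'remzame':
  remzame → rimzame   (e→i after a consonant, before a nasal)
  rimzame → rimzome   (a→o after a consonant, before a nasal)
  rimzome → rimzomi   (e→i word-finally)
So the Havate cognate is 'rimzomi'.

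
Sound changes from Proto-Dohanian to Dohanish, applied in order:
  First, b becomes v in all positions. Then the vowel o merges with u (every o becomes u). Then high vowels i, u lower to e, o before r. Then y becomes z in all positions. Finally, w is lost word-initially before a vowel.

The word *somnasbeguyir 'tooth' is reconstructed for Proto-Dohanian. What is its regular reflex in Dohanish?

sumnasveguzer

Dohanish: start from *somnasbeguyir.
  rule 1 (unconditioned shift): somnasbeguyir → somnasveguyir
  rule 2 (vowel merger): somnasveguyir → sumnasveguyir
  rule 3 (pre-rhotic lowering): sumnasveguyir → sumnasveguyer
  rule 4 (unconditioned shift): sumnasveguyer → sumnasveguzer
  rule 5: no change — sumnasveguzer
  ⇒ Dohanish sumnasveguzer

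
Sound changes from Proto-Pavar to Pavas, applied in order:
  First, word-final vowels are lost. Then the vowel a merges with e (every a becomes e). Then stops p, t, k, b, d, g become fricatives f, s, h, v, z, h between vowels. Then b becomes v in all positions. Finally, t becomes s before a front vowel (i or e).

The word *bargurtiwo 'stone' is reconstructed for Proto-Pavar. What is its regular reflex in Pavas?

vergursiw

Pavas: *bargurtiwo
  bargurtiwo → bargurtiw   [apocope]
  bargurtiw → bergurtiw   [vowel merger]
  bergurtiw (rule 3 does not apply)
  bergurtiw → vergurtiw   [unconditioned shift]
  vergurtiw → vergursiw   [palatalisation]
  giving Pavas vergursiw.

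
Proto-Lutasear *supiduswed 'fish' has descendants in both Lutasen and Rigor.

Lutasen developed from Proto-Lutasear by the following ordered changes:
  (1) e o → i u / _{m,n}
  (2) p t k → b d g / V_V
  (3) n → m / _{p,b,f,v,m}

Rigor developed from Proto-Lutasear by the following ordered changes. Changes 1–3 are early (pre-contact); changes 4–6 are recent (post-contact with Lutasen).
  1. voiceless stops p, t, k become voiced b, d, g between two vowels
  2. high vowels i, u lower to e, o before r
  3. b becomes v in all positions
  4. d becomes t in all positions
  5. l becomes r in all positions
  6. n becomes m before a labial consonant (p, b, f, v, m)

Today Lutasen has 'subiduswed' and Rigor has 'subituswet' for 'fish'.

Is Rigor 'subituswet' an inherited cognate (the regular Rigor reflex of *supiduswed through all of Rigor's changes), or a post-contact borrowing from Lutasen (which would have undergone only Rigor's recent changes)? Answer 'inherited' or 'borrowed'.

borrowed

If inherited, *supiduswed would pass through all of Rigor's changes:
Rigor: *supiduswed
  supiduswed → subiduswed   [intervocalic voicing]
  subiduswed (rule 2 does not apply)
  subiduswed → suviduswed   [unconditioned shift]
  suviduswed → suvituswet   [unconditioned shift]
  suvituswet (rule 5 does not apply)
  suvituswet (rule 6 does not apply)
  giving Rigor suvituswet.
If borrowed from Lutasen 'subiduswed' after the early changes, it would undergo only the recent ones:
  rule 4 (unconditioned shift): subiduswed → subituswet
  rule 5 (unconditioned shift): no change (subituswet)
  rule 6 (nasal place assimilation): no change (subituswet)
  ⇒ as a loan: subituswet
Rigor 'subituswet' matches the loan outcome 'subituswet', not the inherited 'suvituswet' — it skipped the early Rigor changes, so it was borrowed from Lutasen.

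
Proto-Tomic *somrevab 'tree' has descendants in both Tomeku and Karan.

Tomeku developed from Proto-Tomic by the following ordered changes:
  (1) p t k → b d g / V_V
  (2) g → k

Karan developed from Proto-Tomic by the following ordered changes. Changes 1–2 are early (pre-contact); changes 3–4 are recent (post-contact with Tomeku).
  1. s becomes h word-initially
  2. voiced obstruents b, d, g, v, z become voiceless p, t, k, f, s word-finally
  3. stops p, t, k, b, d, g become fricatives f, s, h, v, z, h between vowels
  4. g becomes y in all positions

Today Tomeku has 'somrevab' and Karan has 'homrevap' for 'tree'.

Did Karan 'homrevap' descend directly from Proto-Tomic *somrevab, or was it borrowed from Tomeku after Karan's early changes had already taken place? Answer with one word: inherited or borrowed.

inherited

If inherited, *somrevab would pass through all of Karan's changes:
Karan: start from *somrevab.
  rule 1 (debuccalisation): somrevab → homrevab
  rule 2 (final devoicing): homrevab → homrevap
  rule 3: no change — homrevap
  rule 4: no change — homrevap
  ⇒ Karan homrevap
If borrowed from Tomeku 'somrevab' after the early changes, it would undergo only the recent ones:
  rule 3 (intervocalic lenition): no change (somrevab)
  rule 4 (unconditioned shift): no change (somrevab)
  ⇒ as a loan: somrevab
Karan 'homrevap' matches the inherited outcome exactly, so it is an inherited cognate, not a loan.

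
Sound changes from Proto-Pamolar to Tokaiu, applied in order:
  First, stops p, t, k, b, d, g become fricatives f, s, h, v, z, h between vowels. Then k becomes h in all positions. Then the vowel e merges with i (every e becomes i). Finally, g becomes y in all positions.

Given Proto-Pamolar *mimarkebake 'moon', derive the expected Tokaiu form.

mimarhivahi

Tokaiu: *mimarkebake
  mimarkebake → mimarkevahe   [intervocalic lenition]
  mimarkevahe → mimarhevahe   [unconditioned shift]
  mimarhevahe → mimarhivahi   [vowel merger]
  mimarhivahi (rule 4 does not apply)
  giving Tokaiu mimarhivahi.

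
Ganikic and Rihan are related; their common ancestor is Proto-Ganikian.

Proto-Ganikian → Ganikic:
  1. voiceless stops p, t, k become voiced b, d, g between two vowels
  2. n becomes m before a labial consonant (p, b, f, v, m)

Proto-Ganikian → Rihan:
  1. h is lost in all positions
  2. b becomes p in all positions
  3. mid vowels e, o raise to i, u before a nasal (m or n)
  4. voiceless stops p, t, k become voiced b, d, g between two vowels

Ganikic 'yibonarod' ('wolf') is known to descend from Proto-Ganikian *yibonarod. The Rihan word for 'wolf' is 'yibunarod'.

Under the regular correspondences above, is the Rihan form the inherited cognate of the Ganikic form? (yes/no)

Derive the expected Rihan reflex of *yibonarod:
Rihan: start from *yibonarod.
  rule 1: no change — yibonarod
  rule 2 (unconditioned shift): yibonarod → yiponarod
  rule 3 (pre-nasal raising): yiponarod → yipunarod
  rule 4 (intervocalic voicing): yipunarod → yibunarod
  ⇒ Rihan yibunarod
Rihan 'yibunarod' matches the regular reflex exactly, so the pair is cognate.

yes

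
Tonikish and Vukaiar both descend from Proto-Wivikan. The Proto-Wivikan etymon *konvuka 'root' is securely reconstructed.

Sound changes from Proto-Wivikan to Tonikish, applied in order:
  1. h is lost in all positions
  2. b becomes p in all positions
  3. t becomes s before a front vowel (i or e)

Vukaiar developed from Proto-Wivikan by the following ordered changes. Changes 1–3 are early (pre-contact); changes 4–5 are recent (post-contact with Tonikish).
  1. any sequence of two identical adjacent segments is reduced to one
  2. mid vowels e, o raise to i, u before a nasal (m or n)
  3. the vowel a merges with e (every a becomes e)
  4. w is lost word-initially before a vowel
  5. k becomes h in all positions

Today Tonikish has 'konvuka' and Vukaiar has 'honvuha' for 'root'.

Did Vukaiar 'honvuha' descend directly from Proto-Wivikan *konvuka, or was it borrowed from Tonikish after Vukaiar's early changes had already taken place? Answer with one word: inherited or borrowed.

borrowed

If inherited, *konvuka would pass through all of Vukaiar's changes:
Vukaiar: *konvuka
  konvuka (rule 1 does not apply)
  konvuka → kunvuka   [pre-nasal raising]
  kunvuka → kunvuke   [vowel merger]
  kunvuke (rule 4 does not apply)
  kunvuke → hunvuhe   [unconditioned shift]
  giving Vukaiar hunvuhe.
If borrowed from Tonikish 'konvuka' after the early changes, it would undergo only the recent ones:
  rule 4 (glide loss): no change (konvuka)
  rule 5 (unconditioned shift): konvuka → honvuha
  ⇒ as a loan: honvuha
Vukaiar 'honvuha' matches the loan outcome 'honvuha', not the inherited 'hunvuhe' — it skipped the early Vukaiar changes, so it was borrowed from Tonikish.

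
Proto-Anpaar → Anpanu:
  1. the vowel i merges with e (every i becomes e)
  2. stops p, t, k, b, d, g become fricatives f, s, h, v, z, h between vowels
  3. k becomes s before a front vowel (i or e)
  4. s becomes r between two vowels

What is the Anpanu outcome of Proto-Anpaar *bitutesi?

berurere

Anpanu: *bitutesi > betutese > besusese > berurere  (by vowel merger, intervocalic lenition, rhotacism)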